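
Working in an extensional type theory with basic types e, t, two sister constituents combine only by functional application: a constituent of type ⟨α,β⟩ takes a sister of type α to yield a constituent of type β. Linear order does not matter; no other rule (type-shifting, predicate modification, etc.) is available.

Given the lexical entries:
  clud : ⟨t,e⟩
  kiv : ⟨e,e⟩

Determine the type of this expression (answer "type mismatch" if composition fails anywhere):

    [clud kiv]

[clud kiv]: ⟨t,e⟩ with ⟨e,e⟩ — neither is a function whose domain matches the other; composition fails here.

type mismatch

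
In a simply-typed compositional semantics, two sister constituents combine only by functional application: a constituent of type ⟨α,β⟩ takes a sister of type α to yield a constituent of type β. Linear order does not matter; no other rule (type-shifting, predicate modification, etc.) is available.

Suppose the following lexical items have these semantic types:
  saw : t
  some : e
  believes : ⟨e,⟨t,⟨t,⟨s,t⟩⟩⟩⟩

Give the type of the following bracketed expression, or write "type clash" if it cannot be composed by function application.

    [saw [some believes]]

⟨t,⟨s,t⟩⟩

[some believes]: ⟨e,⟨t,⟨t,⟨s,t⟩⟩⟩⟩ applied to e yields ⟨t,⟨t,⟨s,t⟩⟩⟩.
[saw [some believes]]: ⟨t,⟨t,⟨s,t⟩⟩⟩ applied to t yields ⟨t,⟨s,t⟩⟩.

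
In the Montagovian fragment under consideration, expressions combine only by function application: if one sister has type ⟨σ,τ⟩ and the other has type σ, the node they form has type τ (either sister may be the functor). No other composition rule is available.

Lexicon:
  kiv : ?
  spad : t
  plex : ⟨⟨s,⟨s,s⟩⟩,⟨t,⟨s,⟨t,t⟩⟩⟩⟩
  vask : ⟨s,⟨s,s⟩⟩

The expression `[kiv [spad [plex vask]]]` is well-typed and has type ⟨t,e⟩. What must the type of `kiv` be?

For [kiv [spad [plex vask]]] to have type ⟨t,e⟩ with [spad [plex vask]] of type ⟨s,⟨t,t⟩⟩, kiv must be the function: kiv : ⟨⟨s,⟨t,t⟩⟩,⟨t,e⟩⟩.

⟨⟨s,⟨t,t⟩⟩,⟨t,e⟩⟩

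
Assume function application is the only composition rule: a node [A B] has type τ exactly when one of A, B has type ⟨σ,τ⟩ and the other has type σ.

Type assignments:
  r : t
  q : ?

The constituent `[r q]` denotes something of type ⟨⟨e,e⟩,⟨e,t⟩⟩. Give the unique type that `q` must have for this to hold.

⟨t,⟨⟨e,e⟩,⟨e,t⟩⟩⟩

At [r q] (required: ⟨⟨e,e⟩,⟨e,t⟩⟩): r is t, which is not a function with range ⟨⟨e,e⟩,⟨e,t⟩⟩; hence q is the functor — type ⟨t,⟨⟨e,e⟩,⟨e,t⟩⟩⟩.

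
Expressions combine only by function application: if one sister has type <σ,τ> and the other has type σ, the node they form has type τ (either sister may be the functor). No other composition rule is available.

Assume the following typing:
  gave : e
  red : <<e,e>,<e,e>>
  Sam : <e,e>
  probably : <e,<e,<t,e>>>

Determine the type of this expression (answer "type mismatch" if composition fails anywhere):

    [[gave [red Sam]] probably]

<e,<t,e>>

[red Sam]: red is <<e,e>,<e,e>>, Sam is <e,e>; result <e,e>.
[gave [red Sam]]: [red Sam] is <e,e>, gave is e; result e.
[[gave [red Sam]] probably]: probably is <e,<e,<t,e>>>, [gave [red Sam]] is e; result <e,<t,e>>.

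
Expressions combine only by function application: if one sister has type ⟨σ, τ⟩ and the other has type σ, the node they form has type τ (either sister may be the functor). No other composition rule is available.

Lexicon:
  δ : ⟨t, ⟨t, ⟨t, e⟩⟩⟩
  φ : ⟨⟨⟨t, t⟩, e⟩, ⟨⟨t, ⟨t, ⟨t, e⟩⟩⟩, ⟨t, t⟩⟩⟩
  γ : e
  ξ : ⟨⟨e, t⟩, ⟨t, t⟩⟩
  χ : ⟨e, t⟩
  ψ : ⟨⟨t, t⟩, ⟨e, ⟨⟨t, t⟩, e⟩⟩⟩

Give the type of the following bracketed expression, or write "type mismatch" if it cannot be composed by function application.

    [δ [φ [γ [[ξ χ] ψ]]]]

[ξ χ] — ξ of type ⟨⟨e, t⟩, ⟨t, t⟩⟩ combines with χ of type ⟨e, t⟩: type ⟨t, t⟩.
[[ξ χ] ψ] — ψ of type ⟨⟨t, t⟩, ⟨e, ⟨⟨t, t⟩, e⟩⟩⟩ combines with [ξ χ] of type ⟨t, t⟩: type ⟨e, ⟨⟨t, t⟩, e⟩⟩.
[γ [[ξ χ] ψ]] — [[ξ χ] ψ] of type ⟨e, ⟨⟨t, t⟩, e⟩⟩ combines with γ of type e: type ⟨⟨t, t⟩, e⟩.
[φ [γ [[ξ χ] ψ]]] — φ of type ⟨⟨⟨t, t⟩, e⟩, ⟨⟨t, ⟨t, ⟨t, e⟩⟩⟩, ⟨t, t⟩⟩⟩ combines with [γ [[ξ χ] ψ]] of type ⟨⟨t, t⟩, e⟩: type ⟨⟨t, ⟨t, ⟨t, e⟩⟩⟩, ⟨t, t⟩⟩.
[δ [φ [γ [[ξ χ] ψ]]]] — [φ [γ [[ξ χ] ψ]]] of type ⟨⟨t, ⟨t, ⟨t, e⟩⟩⟩, ⟨t, t⟩⟩ combines with δ of type ⟨t, ⟨t, ⟨t, e⟩⟩⟩: type ⟨t, t⟩.

⟨t, t⟩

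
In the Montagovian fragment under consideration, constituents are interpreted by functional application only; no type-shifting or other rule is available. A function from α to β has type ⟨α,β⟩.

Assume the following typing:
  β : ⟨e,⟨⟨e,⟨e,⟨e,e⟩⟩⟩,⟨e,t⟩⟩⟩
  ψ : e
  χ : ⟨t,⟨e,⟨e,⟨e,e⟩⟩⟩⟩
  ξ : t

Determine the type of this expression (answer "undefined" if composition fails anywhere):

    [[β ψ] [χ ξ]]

⟨e,t⟩

[β ψ]: functor β : ⟨e,⟨⟨e,⟨e,⟨e,e⟩⟩⟩,⟨e,t⟩⟩⟩, argument ψ : e; result ⟨⟨e,⟨e,⟨e,e⟩⟩⟩,⟨e,t⟩⟩.
[χ ξ]: functor χ : ⟨t,⟨e,⟨e,⟨e,e⟩⟩⟩⟩, argument ξ : t; result ⟨e,⟨e,⟨e,e⟩⟩⟩.
[[β ψ] [χ ξ]]: functor [β ψ] : ⟨⟨e,⟨e,⟨e,e⟩⟩⟩,⟨e,t⟩⟩, argument [χ ξ] : ⟨e,⟨e,⟨e,e⟩⟩⟩; result ⟨e,t⟩.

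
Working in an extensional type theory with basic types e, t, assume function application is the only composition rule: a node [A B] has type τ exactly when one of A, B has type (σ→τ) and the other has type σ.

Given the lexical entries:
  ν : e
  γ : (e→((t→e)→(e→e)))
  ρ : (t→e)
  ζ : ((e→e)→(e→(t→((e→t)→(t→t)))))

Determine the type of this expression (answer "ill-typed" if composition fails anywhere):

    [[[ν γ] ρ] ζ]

At [ν γ], γ : (e→((t→e)→(e→e))) takes ν : e, giving ((t→e)→(e→e)).
At [[ν γ] ρ], [ν γ] : ((t→e)→(e→e)) takes ρ : (t→e), giving (e→e).
At [[[ν γ] ρ] ζ], ζ : ((e→e)→(e→(t→((e→t)→(t→t))))) takes [[ν γ] ρ] : (e→e), giving (e→(t→((e→t)→(t→t)))).

(e→(t→((e→t)→(t→t))))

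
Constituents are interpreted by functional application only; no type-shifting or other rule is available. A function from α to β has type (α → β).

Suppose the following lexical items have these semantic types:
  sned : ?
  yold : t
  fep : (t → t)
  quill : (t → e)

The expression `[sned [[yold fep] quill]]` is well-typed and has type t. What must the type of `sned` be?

(e → t)

For [sned [[yold fep] quill]] to have type t with [[yold fep] quill] of type e, sned must be the function: sned : (e → t).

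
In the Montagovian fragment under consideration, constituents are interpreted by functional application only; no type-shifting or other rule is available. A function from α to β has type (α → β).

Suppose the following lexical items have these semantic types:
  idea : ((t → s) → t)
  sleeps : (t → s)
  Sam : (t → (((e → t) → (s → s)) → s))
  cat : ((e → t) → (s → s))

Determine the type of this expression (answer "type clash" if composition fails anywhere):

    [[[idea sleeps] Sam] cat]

[idea sleeps]: idea is ((t → s) → t), sleeps is (t → s); result t.
[[idea sleeps] Sam]: Sam is (t → (((e → t) → (s → s)) → s)), [idea sleeps] is t; result (((e → t) → (s → s)) → s).
[[[idea sleeps] Sam] cat]: [[idea sleeps] Sam] is (((e → t) → (s → s)) → s), cat is ((e → t) → (s → s)); result s.

s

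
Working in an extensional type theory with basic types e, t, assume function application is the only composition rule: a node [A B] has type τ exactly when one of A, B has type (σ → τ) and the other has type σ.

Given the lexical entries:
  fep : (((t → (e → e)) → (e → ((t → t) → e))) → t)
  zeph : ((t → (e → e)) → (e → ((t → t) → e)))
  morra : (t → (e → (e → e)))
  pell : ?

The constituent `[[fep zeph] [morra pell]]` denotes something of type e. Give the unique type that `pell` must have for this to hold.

((t → (e → (e → e))) → (t → e))

[[fep zeph] [morra pell]] must have type e. The sister [fep zeph] has type t; that is not a function onto e, so [morra pell] must be the functor, of type (t → e).
[morra pell] must have type (t → e). The sister morra has type (t → (e → (e → e))); that is not a function onto (t → e), so pell must be the functor, of type ((t → (e → (e → e))) → (t → e)).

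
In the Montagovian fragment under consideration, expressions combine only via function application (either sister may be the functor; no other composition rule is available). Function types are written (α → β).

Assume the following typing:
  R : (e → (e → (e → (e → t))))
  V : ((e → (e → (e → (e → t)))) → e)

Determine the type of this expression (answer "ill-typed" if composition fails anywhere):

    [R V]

e

[R V]: functor V : ((e → (e → (e → (e → t)))) → e), argument R : (e → (e → (e → (e → t)))); result e.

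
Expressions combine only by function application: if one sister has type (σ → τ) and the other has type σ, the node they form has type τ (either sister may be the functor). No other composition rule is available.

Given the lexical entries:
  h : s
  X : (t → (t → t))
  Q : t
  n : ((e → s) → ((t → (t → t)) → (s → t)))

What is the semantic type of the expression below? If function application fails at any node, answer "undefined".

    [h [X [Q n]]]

undefined

[Q n]: t with ((e → s) → ((t → (t → t)) → (s → t))) — neither is a function whose domain matches the other; composition fails here.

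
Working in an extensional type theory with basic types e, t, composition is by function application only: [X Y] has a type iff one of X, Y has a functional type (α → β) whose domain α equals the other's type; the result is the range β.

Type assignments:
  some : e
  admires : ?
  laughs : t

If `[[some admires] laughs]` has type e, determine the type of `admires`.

[[some admires] laughs] is required to be e. laughs : t cannot yield e as functor, so [some admires] : (t → e).
[some admires] is required to be (t → e). some : e cannot yield (t → e) as functor, so admires : (e → (t → e)).

(e → (t → e))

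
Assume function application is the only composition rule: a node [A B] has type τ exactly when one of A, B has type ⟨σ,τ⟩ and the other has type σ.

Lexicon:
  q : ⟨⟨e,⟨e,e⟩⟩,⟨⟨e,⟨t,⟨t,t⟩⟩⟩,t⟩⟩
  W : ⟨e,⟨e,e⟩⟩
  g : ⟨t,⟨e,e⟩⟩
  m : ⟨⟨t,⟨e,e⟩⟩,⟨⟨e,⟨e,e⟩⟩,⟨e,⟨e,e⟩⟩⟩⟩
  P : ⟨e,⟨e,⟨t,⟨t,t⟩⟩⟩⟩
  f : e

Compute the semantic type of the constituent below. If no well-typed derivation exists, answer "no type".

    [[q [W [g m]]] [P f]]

At [g m], m : ⟨⟨t,⟨e,e⟩⟩,⟨⟨e,⟨e,e⟩⟩,⟨e,⟨e,e⟩⟩⟩⟩ takes g : ⟨t,⟨e,e⟩⟩, giving ⟨⟨e,⟨e,e⟩⟩,⟨e,⟨e,e⟩⟩⟩.
At [W [g m]], [g m] : ⟨⟨e,⟨e,e⟩⟩,⟨e,⟨e,e⟩⟩⟩ takes W : ⟨e,⟨e,e⟩⟩, giving ⟨e,⟨e,e⟩⟩.
At [q [W [g m]]], q : ⟨⟨e,⟨e,e⟩⟩,⟨⟨e,⟨t,⟨t,t⟩⟩⟩,t⟩⟩ takes [W [g m]] : ⟨e,⟨e,e⟩⟩, giving ⟨⟨e,⟨t,⟨t,t⟩⟩⟩,t⟩.
At [P f], P : ⟨e,⟨e,⟨t,⟨t,t⟩⟩⟩⟩ takes f : e, giving ⟨e,⟨t,⟨t,t⟩⟩⟩.
At [[q [W [g m]]] [P f]], [q [W [g m]]] : ⟨⟨e,⟨t,⟨t,t⟩⟩⟩,t⟩ takes [P f] : ⟨e,⟨t,⟨t,t⟩⟩⟩, giving t.

t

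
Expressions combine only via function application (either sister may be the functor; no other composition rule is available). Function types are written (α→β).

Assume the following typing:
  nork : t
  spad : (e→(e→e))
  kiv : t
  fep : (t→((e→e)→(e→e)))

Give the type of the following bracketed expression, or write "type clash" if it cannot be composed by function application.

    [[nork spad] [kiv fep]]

type clash

[nork spad]: t with (e→(e→e)) — neither is a function whose domain matches the other; composition fails here.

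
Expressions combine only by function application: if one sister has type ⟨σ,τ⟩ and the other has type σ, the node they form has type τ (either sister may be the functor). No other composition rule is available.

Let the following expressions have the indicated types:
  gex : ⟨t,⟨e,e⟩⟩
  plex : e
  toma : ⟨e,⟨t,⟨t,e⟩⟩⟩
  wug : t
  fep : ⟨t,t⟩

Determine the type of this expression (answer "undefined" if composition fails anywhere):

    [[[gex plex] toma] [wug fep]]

undefined

[gex plex]: ⟨t,⟨e,e⟩⟩ with e — neither is a function whose domain matches the other; composition fails here.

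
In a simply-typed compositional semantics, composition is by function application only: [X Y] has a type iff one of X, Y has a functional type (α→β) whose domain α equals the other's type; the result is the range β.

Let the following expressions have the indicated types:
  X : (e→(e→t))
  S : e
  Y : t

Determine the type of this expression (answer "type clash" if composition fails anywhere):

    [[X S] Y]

[X S] — X of type (e→(e→t)) combines with S of type e: type (e→t).
[[X S] Y]: (e→t) with t — neither is a function whose domain matches the other; composition fails here.

type clash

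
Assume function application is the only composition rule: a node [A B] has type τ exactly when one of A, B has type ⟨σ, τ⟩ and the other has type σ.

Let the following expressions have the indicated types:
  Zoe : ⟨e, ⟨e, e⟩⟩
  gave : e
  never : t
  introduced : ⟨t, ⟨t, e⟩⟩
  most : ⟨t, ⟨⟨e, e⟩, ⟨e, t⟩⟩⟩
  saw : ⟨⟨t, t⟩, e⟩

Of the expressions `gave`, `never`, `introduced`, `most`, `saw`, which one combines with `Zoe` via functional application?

gave

gave — combines: Zoe : ⟨e, ⟨e, e⟩⟩ takes gave : e as argument, giving ⟨e, e⟩.
never : t — does not combine with Zoe.
introduced : ⟨t, ⟨t, e⟩⟩ — does not combine with Zoe.
most : ⟨t, ⟨⟨e, e⟩, ⟨e, t⟩⟩⟩ — does not combine with Zoe.
saw : ⟨⟨t, t⟩, e⟩ — does not combine with Zoe.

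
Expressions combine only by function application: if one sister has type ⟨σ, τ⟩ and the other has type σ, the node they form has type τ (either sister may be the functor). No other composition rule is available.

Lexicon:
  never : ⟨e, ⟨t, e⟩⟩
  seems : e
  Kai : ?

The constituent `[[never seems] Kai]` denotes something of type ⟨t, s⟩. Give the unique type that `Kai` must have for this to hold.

At [[never seems] Kai] (required: ⟨t, s⟩): [never seems] is ⟨t, e⟩, which is not a function with range ⟨t, s⟩; hence Kai is the functor — type ⟨⟨t, e⟩, ⟨t, s⟩⟩.

⟨⟨t, e⟩, ⟨t, s⟩⟩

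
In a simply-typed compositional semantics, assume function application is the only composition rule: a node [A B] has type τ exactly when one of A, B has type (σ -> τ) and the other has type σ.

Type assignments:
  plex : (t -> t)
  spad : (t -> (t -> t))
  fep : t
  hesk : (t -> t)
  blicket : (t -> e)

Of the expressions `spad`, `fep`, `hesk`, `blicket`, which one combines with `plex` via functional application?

spad : (t -> (t -> t)) — neither side's domain matches the other.
fep — combines: plex : (t -> t) takes fep : t as argument, giving t.
hesk : (t -> t) — neither side's domain matches the other.
blicket : (t -> e) — neither side's domain matches the other.

fep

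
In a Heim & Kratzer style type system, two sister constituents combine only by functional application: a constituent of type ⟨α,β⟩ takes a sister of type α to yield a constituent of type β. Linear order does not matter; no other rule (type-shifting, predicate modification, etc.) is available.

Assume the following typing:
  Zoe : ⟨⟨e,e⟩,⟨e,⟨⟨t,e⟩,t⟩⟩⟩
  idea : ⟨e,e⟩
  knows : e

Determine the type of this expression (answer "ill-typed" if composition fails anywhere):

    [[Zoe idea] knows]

[Zoe idea]: ⟨⟨e,e⟩,⟨e,⟨⟨t,e⟩,t⟩⟩⟩ applied to ⟨e,e⟩ yields ⟨e,⟨⟨t,e⟩,t⟩⟩.
[[Zoe idea] knows]: ⟨e,⟨⟨t,e⟩,t⟩⟩ applied to e yields ⟨⟨t,e⟩,t⟩.

⟨⟨t,e⟩,t⟩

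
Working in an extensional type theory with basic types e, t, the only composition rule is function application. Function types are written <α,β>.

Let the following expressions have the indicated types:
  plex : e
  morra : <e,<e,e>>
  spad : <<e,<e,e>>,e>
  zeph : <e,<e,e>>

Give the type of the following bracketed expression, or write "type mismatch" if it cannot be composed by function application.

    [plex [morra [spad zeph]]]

e

[spad zeph]: functor spad : <<e,<e,e>>,e>, argument zeph : <e,<e,e>>; result e.
[morra [spad zeph]]: functor morra : <e,<e,e>>, argument [spad zeph] : e; result <e,e>.
[plex [morra [spad zeph]]]: functor [morra [spad zeph]] : <e,e>, argument plex : e; result e.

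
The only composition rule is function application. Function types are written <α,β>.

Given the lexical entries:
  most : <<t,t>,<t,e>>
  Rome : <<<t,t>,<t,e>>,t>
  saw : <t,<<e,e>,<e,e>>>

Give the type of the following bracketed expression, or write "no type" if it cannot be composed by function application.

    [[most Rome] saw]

[most Rome]: <<<t,t>,<t,e>>,t> applied to <<t,t>,<t,e>> yields t.
[[most Rome] saw]: <t,<<e,e>,<e,e>>> applied to t yields <<e,e>,<e,e>>.

<<e,e>,<e,e>>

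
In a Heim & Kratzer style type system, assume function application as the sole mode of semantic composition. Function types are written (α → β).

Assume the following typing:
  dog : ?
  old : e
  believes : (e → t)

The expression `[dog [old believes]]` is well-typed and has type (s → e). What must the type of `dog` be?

(t → (s → e))

[dog [old believes]] is required to be (s → e). [old believes] : t cannot yield (s → e) as functor, so dog : (t → (s → e)).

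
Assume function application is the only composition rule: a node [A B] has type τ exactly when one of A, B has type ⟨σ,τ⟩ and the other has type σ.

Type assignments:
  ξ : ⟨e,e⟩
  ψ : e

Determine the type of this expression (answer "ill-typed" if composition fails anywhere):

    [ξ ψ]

At [ξ ψ], ξ : ⟨e,e⟩ takes ψ : e, giving e.

e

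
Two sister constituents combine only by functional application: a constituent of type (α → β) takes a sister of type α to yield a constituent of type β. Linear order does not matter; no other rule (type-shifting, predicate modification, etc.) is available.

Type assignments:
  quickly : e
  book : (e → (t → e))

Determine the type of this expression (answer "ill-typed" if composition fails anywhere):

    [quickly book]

(t → e)

[quickly book]: functor book : (e → (t → e)), argument quickly : e; result (t → e).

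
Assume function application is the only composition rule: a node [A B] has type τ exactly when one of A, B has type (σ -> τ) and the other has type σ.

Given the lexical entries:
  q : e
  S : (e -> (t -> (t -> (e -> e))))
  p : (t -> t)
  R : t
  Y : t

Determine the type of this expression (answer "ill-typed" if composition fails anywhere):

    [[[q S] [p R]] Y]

(e -> e)

At [q S], S : (e -> (t -> (t -> (e -> e)))) takes q : e, giving (t -> (t -> (e -> e))).
At [p R], p : (t -> t) takes R : t, giving t.
At [[q S] [p R]], [q S] : (t -> (t -> (e -> e))) takes [p R] : t, giving (t -> (e -> e)).
At [[[q S] [p R]] Y], [[q S] [p R]] : (t -> (e -> e)) takes Y : t, giving (e -> e).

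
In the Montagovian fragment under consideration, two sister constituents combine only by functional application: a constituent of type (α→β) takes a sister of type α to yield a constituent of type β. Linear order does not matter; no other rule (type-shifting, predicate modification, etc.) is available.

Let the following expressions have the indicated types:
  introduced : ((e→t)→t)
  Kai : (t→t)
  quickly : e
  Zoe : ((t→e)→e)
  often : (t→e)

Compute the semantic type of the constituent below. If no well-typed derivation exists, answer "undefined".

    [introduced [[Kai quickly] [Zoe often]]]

undefined

[Kai quickly]: (t→t) with e — neither is a function whose domain matches the other; composition fails here.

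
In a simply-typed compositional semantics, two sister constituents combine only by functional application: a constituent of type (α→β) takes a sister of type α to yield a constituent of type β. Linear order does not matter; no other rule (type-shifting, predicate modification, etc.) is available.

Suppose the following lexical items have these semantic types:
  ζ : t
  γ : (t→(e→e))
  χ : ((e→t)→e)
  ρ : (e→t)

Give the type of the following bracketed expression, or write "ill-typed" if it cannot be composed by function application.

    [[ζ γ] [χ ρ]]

[ζ γ] — γ of type (t→(e→e)) combines with ζ of type t: type (e→e).
[χ ρ] — χ of type ((e→t)→e) combines with ρ of type (e→t): type e.
[[ζ γ] [χ ρ]] — [ζ γ] of type (e→e) combines with [χ ρ] of type e: type e.

e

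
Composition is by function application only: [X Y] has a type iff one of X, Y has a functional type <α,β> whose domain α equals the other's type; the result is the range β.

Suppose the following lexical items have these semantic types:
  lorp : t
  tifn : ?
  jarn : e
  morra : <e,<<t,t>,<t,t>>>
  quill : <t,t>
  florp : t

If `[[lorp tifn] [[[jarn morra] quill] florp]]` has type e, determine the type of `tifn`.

<t,<t,e>>

At [[lorp tifn] [[[jarn morra] quill] florp]] (required: e): [[[jarn morra] quill] florp] is t, which is not a function with range e; hence [lorp tifn] is the functor — type <t,e>.
At [lorp tifn] (required: <t,e>): lorp is t, which is not a function with range <t,e>; hence tifn is the functor — type <t,<t,e>>.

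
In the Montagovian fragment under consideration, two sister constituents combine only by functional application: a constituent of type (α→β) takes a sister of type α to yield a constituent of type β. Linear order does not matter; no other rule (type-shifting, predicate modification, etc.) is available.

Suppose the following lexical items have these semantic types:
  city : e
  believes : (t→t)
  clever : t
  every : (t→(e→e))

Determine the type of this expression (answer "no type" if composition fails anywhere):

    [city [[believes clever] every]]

[believes clever]: functor believes : (t→t), argument clever : t; result t.
[[believes clever] every]: functor every : (t→(e→e)), argument [believes clever] : t; result (e→e).
[city [[believes clever] every]]: functor [[believes clever] every] : (e→e), argument city : e; result e.

e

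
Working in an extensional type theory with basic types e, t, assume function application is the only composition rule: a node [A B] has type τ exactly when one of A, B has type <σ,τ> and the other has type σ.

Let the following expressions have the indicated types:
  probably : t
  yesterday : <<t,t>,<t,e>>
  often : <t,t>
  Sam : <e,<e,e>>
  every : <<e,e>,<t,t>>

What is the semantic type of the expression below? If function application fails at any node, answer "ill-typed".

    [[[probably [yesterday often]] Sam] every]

<t,t>

[yesterday often] — yesterday of type <<t,t>,<t,e>> combines with often of type <t,t>: type <t,e>.
[probably [yesterday often]] — [yesterday often] of type <t,e> combines with probably of type t: type e.
[[probably [yesterday often]] Sam] — Sam of type <e,<e,e>> combines with [probably [yesterday often]] of type e: type <e,e>.
[[[probably [yesterday often]] Sam] every] — every of type <<e,e>,<t,t>> combines with [[probably [yesterday often]] Sam] of type <e,e>: type <t,t>.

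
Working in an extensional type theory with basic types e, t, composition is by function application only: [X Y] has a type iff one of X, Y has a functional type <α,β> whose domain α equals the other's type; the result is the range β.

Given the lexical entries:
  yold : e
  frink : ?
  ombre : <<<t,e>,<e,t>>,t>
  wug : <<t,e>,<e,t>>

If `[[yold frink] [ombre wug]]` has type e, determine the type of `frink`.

<e,<t,e>>

[[yold frink] [ombre wug]] is required to be e. [ombre wug] : t cannot yield e as functor, so [yold frink] : <t,e>.
[yold frink] is required to be <t,e>. yold : e cannot yield <t,e> as functor, so frink : <e,<t,e>>.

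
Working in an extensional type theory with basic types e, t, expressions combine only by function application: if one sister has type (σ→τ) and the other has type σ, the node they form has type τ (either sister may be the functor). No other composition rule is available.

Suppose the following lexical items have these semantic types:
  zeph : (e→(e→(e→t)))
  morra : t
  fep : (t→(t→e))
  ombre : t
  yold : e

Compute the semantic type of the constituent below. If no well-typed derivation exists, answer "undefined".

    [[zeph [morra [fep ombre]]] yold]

(e→t)

[fep ombre] — fep of type (t→(t→e)) combines with ombre of type t: type (t→e).
[morra [fep ombre]] — [fep ombre] of type (t→e) combines with morra of type t: type e.
[zeph [morra [fep ombre]]] — zeph of type (e→(e→(e→t))) combines with [morra [fep ombre]] of type e: type (e→(e→t)).
[[zeph [morra [fep ombre]]] yold] — [zeph [morra [fep ombre]]] of type (e→(e→t)) combines with yold of type e: type (e→t).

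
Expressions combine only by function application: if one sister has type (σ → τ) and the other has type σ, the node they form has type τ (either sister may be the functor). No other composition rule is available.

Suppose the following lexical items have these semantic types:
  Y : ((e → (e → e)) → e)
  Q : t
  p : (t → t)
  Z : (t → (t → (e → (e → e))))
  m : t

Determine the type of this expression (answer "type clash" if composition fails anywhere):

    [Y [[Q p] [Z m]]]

e

[Q p] — p of type (t → t) combines with Q of type t: type t.
[Z m] — Z of type (t → (t → (e → (e → e)))) combines with m of type t: type (t → (e → (e → e))).
[[Q p] [Z m]] — [Z m] of type (t → (e → (e → e))) combines with [Q p] of type t: type (e → (e → e)).
[Y [[Q p] [Z m]]] — Y of type ((e → (e → e)) → e) combines with [[Q p] [Z m]] of type (e → (e → e)): type e.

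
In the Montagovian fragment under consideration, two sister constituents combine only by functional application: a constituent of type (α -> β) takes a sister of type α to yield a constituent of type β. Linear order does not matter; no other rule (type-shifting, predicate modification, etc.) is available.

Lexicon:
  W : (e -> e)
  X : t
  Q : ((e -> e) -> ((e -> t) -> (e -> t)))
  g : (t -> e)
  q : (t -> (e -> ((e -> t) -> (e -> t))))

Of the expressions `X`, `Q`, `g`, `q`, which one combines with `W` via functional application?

X : t — no; W wants e, and X wants nothing (atomic).
Q — combines: Q : ((e -> e) -> ((e -> t) -> (e -> t))) takes W : (e -> e) as argument, giving ((e -> t) -> (e -> t)).
g : (t -> e) — no; W wants e, and g wants t.
q : (t -> (e -> ((e -> t) -> (e -> t)))) — no; W wants e, and q wants t.

Q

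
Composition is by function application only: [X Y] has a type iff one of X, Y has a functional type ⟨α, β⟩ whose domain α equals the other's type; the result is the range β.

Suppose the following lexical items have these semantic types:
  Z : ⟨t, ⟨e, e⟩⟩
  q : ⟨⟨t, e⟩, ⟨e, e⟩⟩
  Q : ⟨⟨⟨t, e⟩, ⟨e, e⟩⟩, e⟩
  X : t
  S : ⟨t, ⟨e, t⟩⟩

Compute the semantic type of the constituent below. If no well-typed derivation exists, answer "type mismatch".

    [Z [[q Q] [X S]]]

⟨e, e⟩

[q Q]: Q is ⟨⟨⟨t, e⟩, ⟨e, e⟩⟩, e⟩, q is ⟨⟨t, e⟩, ⟨e, e⟩⟩; result e.
[X S]: S is ⟨t, ⟨e, t⟩⟩, X is t; result ⟨e, t⟩.
[[q Q] [X S]]: [X S] is ⟨e, t⟩, [q Q] is e; result t.
[Z [[q Q] [X S]]]: Z is ⟨t, ⟨e, e⟩⟩, [[q Q] [X S]] is t; result ⟨e, e⟩.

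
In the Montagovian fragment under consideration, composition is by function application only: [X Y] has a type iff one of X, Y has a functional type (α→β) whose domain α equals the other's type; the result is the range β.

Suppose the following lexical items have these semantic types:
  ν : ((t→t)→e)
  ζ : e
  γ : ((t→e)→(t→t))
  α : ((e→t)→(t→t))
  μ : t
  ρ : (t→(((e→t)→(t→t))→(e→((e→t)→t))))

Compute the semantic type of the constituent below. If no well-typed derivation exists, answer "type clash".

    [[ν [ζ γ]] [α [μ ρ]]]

[ζ γ]: e with ((t→e)→(t→t)) — neither is a function whose domain matches the other; composition fails here.

type clash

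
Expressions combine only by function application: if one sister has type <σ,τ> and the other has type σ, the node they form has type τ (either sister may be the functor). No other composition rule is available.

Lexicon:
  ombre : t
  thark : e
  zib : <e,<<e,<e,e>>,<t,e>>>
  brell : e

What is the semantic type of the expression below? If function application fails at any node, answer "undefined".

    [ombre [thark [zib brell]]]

undefined

[zib brell] — zib of type <e,<<e,<e,e>>,<t,e>>> combines with brell of type e: type <<e,<e,e>>,<t,e>>.
At [thark [zib brell]]: neither e nor <<e,<e,e>>,<t,e>> can take the other as argument; the node is ill-typed.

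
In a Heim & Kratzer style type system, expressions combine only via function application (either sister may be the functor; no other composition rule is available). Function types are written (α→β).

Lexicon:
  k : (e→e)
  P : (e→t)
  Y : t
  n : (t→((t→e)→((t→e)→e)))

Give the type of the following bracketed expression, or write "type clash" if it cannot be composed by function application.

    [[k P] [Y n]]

[k P]: (e→e) and (e→t) cannot combine by function application — type clash.

type clash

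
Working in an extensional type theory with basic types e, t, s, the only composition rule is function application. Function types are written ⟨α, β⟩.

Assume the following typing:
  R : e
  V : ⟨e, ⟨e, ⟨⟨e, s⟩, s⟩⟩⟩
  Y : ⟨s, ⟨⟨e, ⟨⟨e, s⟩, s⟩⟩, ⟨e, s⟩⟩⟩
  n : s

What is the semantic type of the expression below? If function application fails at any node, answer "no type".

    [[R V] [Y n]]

⟨e, s⟩

At [R V], V : ⟨e, ⟨e, ⟨⟨e, s⟩, s⟩⟩⟩ takes R : e, giving ⟨e, ⟨⟨e, s⟩, s⟩⟩.
At [Y n], Y : ⟨s, ⟨⟨e, ⟨⟨e, s⟩, s⟩⟩, ⟨e, s⟩⟩⟩ takes n : s, giving ⟨⟨e, ⟨⟨e, s⟩, s⟩⟩, ⟨e, s⟩⟩.
At [[R V] [Y n]], [Y n] : ⟨⟨e, ⟨⟨e, s⟩, s⟩⟩, ⟨e, s⟩⟩ takes [R V] : ⟨e, ⟨⟨e, s⟩, s⟩⟩, giving ⟨e, s⟩.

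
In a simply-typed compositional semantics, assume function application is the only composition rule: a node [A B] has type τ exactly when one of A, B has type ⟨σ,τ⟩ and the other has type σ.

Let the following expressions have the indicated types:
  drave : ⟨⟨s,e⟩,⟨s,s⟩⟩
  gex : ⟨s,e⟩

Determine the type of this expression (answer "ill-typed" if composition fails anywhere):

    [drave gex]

⟨s,s⟩

[drave gex]: functor drave : ⟨⟨s,e⟩,⟨s,s⟩⟩, argument gex : ⟨s,e⟩; result ⟨s,s⟩.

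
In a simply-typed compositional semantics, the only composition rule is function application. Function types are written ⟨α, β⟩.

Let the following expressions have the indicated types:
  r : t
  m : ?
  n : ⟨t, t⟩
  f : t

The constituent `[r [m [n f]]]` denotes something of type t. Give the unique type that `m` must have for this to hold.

⟨t, ⟨t, t⟩⟩

[r [m [n f]]] must have type t. The sister r has type t; that is not a function onto t, so [m [n f]] must be the functor, of type ⟨t, t⟩.
[m [n f]] must have type ⟨t, t⟩. The sister [n f] has type t; that is not a function onto ⟨t, t⟩, so m must be the functor, of type ⟨t, ⟨t, t⟩⟩.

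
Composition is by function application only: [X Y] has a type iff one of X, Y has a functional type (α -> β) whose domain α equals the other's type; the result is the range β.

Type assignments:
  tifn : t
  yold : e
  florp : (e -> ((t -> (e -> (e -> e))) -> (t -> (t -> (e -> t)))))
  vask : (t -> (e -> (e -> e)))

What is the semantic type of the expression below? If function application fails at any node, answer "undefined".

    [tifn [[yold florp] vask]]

[yold florp]: functor florp : (e -> ((t -> (e -> (e -> e))) -> (t -> (t -> (e -> t))))), argument yold : e; result ((t -> (e -> (e -> e))) -> (t -> (t -> (e -> t)))).
[[yold florp] vask]: functor [yold florp] : ((t -> (e -> (e -> e))) -> (t -> (t -> (e -> t)))), argument vask : (t -> (e -> (e -> e))); result (t -> (t -> (e -> t))).
[tifn [[yold florp] vask]]: functor [[yold florp] vask] : (t -> (t -> (e -> t))), argument tifn : t; result (t -> (e -> t)).

(t -> (e -> t))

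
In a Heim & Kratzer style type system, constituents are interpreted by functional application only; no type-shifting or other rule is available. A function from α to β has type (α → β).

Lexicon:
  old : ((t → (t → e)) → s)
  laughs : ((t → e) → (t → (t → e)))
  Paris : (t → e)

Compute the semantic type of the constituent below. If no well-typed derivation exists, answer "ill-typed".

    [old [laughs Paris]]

s

[laughs Paris]: ((t → e) → (t → (t → e))) applied to (t → e) yields (t → (t → e)).
[old [laughs Paris]]: ((t → (t → e)) → s) applied to (t → (t → e)) yields s.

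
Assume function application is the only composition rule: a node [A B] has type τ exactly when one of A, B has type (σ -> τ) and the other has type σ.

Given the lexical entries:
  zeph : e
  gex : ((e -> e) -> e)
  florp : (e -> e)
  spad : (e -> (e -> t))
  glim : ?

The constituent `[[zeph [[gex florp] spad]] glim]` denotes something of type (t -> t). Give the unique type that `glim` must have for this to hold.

(t -> (t -> t))

At [[zeph [[gex florp] spad]] glim] (required: (t -> t)): [zeph [[gex florp] spad]] is t, which is not a function with range (t -> t); hence glim is the functor — type (t -> (t -> t)).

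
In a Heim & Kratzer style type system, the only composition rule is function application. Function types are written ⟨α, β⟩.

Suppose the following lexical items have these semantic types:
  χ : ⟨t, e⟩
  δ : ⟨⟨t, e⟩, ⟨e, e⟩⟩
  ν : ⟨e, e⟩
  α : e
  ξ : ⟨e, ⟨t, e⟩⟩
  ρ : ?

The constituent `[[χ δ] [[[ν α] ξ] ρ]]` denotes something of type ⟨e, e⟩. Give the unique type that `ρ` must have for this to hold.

⟨⟨t, e⟩, ⟨⟨e, e⟩, ⟨e, e⟩⟩⟩

For [[χ δ] [[[ν α] ξ] ρ]] to have type ⟨e, e⟩ with [χ δ] of type ⟨e, e⟩, [[[ν α] ξ] ρ] must be the function: [[[ν α] ξ] ρ] : ⟨⟨e, e⟩, ⟨e, e⟩⟩.
For [[[ν α] ξ] ρ] to have type ⟨⟨e, e⟩, ⟨e, e⟩⟩ with [[ν α] ξ] of type ⟨t, e⟩, ρ must be the function: ρ : ⟨⟨t, e⟩, ⟨⟨e, e⟩, ⟨e, e⟩⟩⟩.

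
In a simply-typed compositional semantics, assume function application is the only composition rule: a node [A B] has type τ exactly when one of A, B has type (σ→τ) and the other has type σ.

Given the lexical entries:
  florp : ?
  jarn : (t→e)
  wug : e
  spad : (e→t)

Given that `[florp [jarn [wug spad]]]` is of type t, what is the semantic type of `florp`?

(e→t)

For [florp [jarn [wug spad]]] to have type t with [jarn [wug spad]] of type e, florp must be the function: florp : (e→t).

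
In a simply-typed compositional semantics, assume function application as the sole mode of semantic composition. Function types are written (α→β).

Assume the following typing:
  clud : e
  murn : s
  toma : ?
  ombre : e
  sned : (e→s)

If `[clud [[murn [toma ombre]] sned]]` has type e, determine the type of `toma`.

(e→(s→((e→s)→(e→e))))

For [clud [[murn [toma ombre]] sned]] to have type e with clud of type e, [[murn [toma ombre]] sned] must be the function: [[murn [toma ombre]] sned] : (e→e).
For [[murn [toma ombre]] sned] to have type (e→e) with sned of type (e→s), [murn [toma ombre]] must be the function: [murn [toma ombre]] : ((e→s)→(e→e)).
For [murn [toma ombre]] to have type ((e→s)→(e→e)) with murn of type s, [toma ombre] must be the function: [toma ombre] : (s→((e→s)→(e→e))).
For [toma ombre] to have type (s→((e→s)→(e→e))) with ombre of type e, toma must be the function: toma : (e→(s→((e→s)→(e→e)))).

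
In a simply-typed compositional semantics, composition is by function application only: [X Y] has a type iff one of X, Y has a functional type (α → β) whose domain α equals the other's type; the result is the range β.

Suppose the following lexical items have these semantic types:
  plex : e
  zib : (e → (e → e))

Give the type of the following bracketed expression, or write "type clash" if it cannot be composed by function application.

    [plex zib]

(e → e)

[plex zib]: (e → (e → e)) applied to e yields (e → e).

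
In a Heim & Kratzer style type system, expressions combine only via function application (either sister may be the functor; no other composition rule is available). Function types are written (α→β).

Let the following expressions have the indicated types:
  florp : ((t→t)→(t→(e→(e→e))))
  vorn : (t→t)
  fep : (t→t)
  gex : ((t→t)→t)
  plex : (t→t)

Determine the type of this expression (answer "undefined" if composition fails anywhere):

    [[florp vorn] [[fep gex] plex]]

[florp vorn]: ((t→t)→(t→(e→(e→e)))) applied to (t→t) yields (t→(e→(e→e))).
[fep gex]: ((t→t)→t) applied to (t→t) yields t.
[[fep gex] plex]: (t→t) applied to t yields t.
[[florp vorn] [[fep gex] plex]]: (t→(e→(e→e))) applied to t yields (e→(e→e)).

(e→(e→e))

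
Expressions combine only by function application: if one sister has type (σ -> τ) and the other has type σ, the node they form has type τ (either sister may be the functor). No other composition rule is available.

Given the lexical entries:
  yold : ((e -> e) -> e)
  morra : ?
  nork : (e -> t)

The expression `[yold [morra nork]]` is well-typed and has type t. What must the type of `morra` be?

((e -> t) -> (((e -> e) -> e) -> t))

For [yold [morra nork]] to have type t with yold of type ((e -> e) -> e), [morra nork] must be the function: [morra nork] : (((e -> e) -> e) -> t).
For [morra nork] to have type (((e -> e) -> e) -> t) with nork of type (e -> t), morra must be the function: morra : ((e -> t) -> (((e -> e) -> e) -> t)).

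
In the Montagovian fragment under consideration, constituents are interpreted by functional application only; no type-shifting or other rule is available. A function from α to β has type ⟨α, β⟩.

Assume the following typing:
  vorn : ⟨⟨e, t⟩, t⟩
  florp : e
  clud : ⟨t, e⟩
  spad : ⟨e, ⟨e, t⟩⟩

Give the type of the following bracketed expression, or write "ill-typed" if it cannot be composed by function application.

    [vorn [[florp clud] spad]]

[florp clud]: e and ⟨t, e⟩ cannot combine by function application — type clash.

ill-typed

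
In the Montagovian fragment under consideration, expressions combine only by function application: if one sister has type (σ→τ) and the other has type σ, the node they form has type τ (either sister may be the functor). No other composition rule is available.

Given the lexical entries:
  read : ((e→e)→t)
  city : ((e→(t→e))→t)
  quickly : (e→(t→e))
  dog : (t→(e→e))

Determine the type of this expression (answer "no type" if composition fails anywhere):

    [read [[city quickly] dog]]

[city quickly]: city is ((e→(t→e))→t), quickly is (e→(t→e)); result t.
[[city quickly] dog]: dog is (t→(e→e)), [city quickly] is t; result (e→e).
[read [[city quickly] dog]]: read is ((e→e)→t), [[city quickly] dog] is (e→e); result t.

t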